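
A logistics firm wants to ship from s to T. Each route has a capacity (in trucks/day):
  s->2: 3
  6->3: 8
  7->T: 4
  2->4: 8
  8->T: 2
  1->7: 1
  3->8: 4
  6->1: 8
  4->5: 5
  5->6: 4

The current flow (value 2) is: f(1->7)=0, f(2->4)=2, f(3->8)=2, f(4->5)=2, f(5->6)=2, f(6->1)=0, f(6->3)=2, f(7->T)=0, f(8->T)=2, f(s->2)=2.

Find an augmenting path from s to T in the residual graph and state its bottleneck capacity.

s->2->4->5->6->1->7->T, bottleneck 1

Residual along s->2->4->5->6->1->7->T: s->2: 1, 2->4: 6, 4->5: 3, 5->6: 2, 6->1: 8, 1->7: 1, 7->T: 4.
Bottleneck = min = 1.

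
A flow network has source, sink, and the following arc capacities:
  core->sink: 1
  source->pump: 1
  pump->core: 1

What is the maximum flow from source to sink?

1

Augment source->pump->core->sink: bottleneck 1. Total 1.
No augmenting path remains in the residual graph.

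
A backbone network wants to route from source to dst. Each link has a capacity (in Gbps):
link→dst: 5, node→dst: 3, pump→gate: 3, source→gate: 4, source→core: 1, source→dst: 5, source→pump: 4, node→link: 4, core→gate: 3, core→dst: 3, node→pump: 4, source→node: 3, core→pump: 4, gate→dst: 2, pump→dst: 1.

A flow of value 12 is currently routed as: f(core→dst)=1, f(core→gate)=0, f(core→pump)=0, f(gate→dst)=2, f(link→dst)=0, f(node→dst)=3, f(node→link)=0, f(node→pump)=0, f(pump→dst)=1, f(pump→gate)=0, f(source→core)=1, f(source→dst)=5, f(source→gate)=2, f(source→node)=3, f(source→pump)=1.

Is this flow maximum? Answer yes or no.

Residual reachable from source: {gate, pump, source}; dst is not reachable.
Saturated cut: source→core, source→node, source→dst, pump→dst, gate→dst with total capacity 12 = current flow value. Flow is maximum.

Yes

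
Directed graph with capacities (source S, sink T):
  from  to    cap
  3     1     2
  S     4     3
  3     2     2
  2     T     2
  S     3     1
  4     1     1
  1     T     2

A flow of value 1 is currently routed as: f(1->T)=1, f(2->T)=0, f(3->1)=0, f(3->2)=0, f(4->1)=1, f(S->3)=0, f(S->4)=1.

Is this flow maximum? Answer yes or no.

Residual path S->3->1->T has bottleneck 1 > 0.
Pushing 1 along it raises the flow to 2, so the given flow is not maximum.

No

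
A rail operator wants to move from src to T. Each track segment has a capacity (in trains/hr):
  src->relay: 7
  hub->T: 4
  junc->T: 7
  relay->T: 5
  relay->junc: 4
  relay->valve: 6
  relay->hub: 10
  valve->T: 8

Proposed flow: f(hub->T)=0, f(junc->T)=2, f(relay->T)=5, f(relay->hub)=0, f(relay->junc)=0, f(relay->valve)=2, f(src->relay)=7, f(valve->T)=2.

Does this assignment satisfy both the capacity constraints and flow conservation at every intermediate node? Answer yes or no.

No

Conservation fails at junc: inflow 0 ≠ outflow 2.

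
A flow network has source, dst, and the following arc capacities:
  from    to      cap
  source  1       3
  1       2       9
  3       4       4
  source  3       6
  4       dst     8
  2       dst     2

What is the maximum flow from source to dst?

Augment source→3→4→dst: bottleneck 4. Total 4.
Augment source→1→2→dst: bottleneck 2. Total 6.
No augmenting path remains in the residual graph.

6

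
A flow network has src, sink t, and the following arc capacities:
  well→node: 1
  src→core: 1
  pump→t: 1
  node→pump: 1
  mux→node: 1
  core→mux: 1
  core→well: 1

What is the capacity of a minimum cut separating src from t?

Max flow = 1 (via 1 augmenting path).
In the residual at optimum, the set reachable from src is {src}.
Cut edges: src→core (cap 1). Sum = 1.

1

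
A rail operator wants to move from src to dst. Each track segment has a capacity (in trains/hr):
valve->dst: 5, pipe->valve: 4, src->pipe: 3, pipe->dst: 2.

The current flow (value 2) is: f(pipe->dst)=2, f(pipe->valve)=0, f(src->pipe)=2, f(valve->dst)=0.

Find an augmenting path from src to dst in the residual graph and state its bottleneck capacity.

src->pipe->valve->dst, bottleneck 1

Residual along src->pipe->valve->dst: src->pipe: 1, pipe->valve: 4, valve->dst: 5.
Bottleneck = min = 1.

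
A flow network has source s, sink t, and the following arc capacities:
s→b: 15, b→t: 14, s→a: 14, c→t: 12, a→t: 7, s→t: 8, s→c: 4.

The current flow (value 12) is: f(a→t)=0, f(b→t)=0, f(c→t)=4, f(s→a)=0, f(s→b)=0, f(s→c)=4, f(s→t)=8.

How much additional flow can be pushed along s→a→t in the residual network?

7

Residual capacities along the path: s→a: 14, a→t: 7.
Minimum is 7.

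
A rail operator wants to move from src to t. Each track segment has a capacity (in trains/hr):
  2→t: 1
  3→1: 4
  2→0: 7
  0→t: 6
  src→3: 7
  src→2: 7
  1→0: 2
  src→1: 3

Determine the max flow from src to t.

7

Augment src→2→t: bottleneck 1. Total 1.
Augment src→1→0→t: bottleneck 2. Total 3.
Augment src→2→0→t: bottleneck 4. Total 7.
No augmenting path remains in the residual graph.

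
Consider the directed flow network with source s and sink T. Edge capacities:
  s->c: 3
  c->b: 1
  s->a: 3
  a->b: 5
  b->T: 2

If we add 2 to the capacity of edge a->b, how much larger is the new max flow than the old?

Original max flow = 2.
Edge a->b does not cross the min cut (source side {a, b, c, s}), so extra capacity there cannot help.
New max flow = 2. Increase = 0.

0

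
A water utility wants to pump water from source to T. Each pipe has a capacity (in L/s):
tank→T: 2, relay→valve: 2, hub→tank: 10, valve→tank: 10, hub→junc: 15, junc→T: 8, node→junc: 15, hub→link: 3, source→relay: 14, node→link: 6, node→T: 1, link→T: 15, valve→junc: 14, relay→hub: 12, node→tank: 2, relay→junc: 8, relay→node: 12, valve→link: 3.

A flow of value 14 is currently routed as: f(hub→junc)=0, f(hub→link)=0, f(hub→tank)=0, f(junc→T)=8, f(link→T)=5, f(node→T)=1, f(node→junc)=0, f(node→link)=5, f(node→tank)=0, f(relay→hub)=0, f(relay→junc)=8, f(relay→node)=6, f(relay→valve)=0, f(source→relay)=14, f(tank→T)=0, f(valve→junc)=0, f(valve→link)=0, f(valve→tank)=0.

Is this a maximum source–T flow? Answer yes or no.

Yes

Residual reachable from source: {source}; T is not reachable.
Saturated cut: source→relay with total capacity 14 = current flow value. Flow is maximum.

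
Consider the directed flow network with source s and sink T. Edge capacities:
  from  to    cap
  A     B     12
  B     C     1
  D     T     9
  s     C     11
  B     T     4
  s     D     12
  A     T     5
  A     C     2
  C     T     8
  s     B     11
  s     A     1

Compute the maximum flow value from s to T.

22

Augment s→A→T: bottleneck 1. Total 1.
Augment s→B→T: bottleneck 4. Total 5.
Augment s→D→T: bottleneck 9. Total 14.
Augment s→C→T: bottleneck 8. Total 22.
No augmenting path remains in the residual graph.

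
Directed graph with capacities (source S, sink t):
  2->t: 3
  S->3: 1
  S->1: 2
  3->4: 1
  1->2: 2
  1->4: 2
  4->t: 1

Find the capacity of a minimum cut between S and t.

3

Max flow = 3 (via 2 augmenting paths).
In the residual at optimum, the set reachable from S is {S}.
Cut edges: S->3 (cap 1), S->1 (cap 2). Sum = 3.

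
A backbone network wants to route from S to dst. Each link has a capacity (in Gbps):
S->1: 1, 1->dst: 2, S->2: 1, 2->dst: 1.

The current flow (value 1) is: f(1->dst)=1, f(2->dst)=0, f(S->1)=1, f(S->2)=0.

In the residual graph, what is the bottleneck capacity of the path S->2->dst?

Residual capacities along the path: S->2: 1, 2->dst: 1.
Minimum is 1.

1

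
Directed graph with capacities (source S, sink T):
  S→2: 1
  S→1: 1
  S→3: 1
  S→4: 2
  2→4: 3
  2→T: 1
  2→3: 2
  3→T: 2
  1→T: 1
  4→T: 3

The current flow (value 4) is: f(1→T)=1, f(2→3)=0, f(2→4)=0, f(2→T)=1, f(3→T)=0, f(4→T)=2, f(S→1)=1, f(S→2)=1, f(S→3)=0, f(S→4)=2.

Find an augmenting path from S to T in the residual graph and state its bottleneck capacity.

S→3→T, bottleneck 1

Residual along S→3→T: S→3: 1, 3→T: 2.
Bottleneck = min = 1.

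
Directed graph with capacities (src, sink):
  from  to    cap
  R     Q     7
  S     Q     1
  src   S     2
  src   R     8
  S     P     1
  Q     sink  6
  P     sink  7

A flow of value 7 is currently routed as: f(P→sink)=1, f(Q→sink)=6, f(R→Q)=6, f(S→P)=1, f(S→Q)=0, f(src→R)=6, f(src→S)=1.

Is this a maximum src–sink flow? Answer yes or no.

Yes

Residual reachable from src: {Q, R, S, src}; sink is not reachable.
Saturated cut: S→P, Q→sink with total capacity 7 = current flow value. Flow is maximum.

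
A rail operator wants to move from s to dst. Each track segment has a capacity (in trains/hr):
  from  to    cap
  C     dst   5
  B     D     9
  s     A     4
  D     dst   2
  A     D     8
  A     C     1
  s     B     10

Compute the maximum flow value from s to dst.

Augment s->A->C->dst: bottleneck 1. Total 1.
Augment s->A->D->dst: bottleneck 2. Total 3.
No augmenting path remains in the residual graph.

3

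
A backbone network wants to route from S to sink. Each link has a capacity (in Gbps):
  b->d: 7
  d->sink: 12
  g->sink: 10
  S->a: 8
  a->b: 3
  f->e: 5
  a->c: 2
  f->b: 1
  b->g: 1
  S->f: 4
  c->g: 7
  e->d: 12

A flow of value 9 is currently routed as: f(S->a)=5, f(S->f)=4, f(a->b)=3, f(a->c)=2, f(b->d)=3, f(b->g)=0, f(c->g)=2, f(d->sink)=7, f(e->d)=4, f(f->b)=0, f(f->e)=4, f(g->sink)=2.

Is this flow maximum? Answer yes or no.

Residual reachable from S: {S, a}; sink is not reachable.
Saturated cut: S->f, a->b, a->c with total capacity 9 = current flow value. Flow is maximum.

Yes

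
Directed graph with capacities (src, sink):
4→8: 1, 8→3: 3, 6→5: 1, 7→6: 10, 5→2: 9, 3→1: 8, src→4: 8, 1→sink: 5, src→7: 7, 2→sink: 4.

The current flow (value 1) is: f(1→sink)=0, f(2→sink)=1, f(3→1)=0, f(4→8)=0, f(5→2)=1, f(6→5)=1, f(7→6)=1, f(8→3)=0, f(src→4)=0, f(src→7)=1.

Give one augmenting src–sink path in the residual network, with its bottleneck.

Residual along src→4→8→3→1→sink: src→4: 8, 4→8: 1, 8→3: 3, 3→1: 8, 1→sink: 5.
Bottleneck = min = 1.

src→4→8→3→1→sink, bottleneck 1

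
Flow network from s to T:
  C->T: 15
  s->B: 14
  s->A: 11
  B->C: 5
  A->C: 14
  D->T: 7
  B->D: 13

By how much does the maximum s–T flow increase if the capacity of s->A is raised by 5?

Original max flow = 22.
Edge s->A does not cross the min cut (source side {A, B, C, D, s}), so extra capacity there cannot help.
New max flow = 22. Increase = 0.

0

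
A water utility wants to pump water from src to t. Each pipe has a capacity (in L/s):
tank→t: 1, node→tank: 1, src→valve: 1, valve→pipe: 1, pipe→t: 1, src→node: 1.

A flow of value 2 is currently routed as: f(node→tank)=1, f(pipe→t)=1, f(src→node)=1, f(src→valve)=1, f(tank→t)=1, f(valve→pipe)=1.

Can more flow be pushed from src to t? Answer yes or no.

No

Residual reachable from src: {src}; t is not reachable.
Saturated cut: src→node, src→valve with total capacity 2 = current flow value. Flow is maximum.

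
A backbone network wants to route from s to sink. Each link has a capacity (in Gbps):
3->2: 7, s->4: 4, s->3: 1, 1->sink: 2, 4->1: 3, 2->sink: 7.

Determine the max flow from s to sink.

Augment s->4->1->sink: bottleneck 2. Total 2.
Augment s->3->2->sink: bottleneck 1. Total 3.
No augmenting path remains in the residual graph.

3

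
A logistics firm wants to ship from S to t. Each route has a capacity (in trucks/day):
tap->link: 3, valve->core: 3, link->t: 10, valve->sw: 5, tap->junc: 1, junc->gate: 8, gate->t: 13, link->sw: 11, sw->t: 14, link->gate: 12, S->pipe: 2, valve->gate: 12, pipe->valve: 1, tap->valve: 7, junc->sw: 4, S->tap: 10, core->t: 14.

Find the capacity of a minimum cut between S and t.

Max flow = 11 (via 4 augmenting paths).
In the residual at optimum, the set reachable from S is {S, pipe}.
Cut edges: S->tap (cap 10), pipe->valve (cap 1). Sum = 11.

11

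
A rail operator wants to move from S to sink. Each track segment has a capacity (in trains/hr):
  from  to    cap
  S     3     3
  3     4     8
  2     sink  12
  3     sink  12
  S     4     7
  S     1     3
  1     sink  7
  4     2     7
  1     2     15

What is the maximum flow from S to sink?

Augment S→1→sink: bottleneck 3. Total 3.
Augment S→3→sink: bottleneck 3. Total 6.
Augment S→4→2→sink: bottleneck 7. Total 13.
No augmenting path remains in the residual graph.

13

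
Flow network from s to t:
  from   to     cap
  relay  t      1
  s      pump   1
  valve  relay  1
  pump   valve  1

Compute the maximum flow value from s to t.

1

Augment s->pump->valve->relay->t: bottleneck 1. Total 1.
No augmenting path remains in the residual graph.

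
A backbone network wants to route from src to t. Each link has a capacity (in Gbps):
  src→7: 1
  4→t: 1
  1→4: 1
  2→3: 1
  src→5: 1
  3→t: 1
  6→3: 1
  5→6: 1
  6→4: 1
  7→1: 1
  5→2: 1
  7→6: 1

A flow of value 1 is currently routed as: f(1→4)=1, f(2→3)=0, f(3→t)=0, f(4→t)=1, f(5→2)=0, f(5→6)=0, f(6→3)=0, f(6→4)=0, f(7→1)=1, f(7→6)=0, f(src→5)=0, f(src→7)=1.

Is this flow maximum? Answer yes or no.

Residual path src→5→6→3→t has bottleneck 1 > 0.
Pushing 1 along it raises the flow to 2, so the given flow is not maximum.

No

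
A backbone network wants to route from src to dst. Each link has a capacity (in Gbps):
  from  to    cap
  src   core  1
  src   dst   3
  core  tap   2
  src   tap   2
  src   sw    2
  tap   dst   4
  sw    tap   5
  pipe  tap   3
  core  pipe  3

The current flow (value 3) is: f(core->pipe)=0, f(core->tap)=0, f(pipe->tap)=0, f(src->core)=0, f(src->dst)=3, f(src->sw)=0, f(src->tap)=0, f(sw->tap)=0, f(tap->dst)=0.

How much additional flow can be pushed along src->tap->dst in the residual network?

Residual capacities along the path: src->tap: 2, tap->dst: 4.
Minimum is 2.

2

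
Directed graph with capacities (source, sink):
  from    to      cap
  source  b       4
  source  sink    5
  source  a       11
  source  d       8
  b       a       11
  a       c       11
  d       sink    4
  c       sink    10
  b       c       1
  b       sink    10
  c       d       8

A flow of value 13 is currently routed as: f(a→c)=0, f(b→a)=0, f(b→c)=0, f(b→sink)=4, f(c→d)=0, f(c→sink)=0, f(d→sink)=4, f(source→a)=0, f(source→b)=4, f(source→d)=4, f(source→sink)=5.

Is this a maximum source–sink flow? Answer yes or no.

No

Residual path source→a→c→sink has bottleneck 10 > 0.
Pushing 10 along it raises the flow to 23, so the given flow is not maximum.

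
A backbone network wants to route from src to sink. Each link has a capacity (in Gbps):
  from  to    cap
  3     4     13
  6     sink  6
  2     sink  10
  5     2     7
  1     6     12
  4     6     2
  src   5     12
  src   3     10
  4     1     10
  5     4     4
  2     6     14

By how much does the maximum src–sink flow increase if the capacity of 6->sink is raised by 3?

Original max flow = 13.
After raising cap(6->sink), augmenting paths through that edge carry 3 more units.
New max flow = 16. Increase = 3.

3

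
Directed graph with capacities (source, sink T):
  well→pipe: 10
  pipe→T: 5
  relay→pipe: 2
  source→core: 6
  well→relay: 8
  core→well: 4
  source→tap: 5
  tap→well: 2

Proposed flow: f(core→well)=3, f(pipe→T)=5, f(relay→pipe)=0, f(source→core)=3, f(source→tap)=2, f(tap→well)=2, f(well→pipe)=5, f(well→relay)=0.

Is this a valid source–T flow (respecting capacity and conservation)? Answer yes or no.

Yes

Every edge has 0 ≤ f(e) ≤ cap(e).
At each intermediate node, inflow equals outflow.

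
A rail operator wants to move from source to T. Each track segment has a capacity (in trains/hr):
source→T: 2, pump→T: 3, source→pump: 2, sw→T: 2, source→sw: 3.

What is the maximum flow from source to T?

Augment source→T: bottleneck 2. Total 2.
Augment source→sw→T: bottleneck 2. Total 4.
Augment source→pump→T: bottleneck 2. Total 6.
No augmenting path remains in the residual graph.

6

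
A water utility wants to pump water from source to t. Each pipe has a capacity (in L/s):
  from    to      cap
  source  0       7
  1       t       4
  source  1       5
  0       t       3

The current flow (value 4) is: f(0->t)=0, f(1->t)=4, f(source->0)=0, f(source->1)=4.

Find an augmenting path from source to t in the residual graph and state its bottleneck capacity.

Residual along source->0->t: source->0: 7, 0->t: 3.
Bottleneck = min = 3.

source->0->t, bottleneck 3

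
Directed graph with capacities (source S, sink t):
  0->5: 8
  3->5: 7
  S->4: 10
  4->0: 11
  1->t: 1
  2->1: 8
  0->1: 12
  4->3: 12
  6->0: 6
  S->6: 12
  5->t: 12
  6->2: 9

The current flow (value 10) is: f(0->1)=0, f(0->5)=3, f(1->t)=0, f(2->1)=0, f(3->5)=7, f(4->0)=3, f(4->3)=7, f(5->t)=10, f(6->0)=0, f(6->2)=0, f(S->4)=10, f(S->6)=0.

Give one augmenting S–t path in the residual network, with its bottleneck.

S->6->0->5->t, bottleneck 2

Residual along S->6->0->5->t: S->6: 12, 6->0: 6, 0->5: 5, 5->t: 2.
Bottleneck = min = 2.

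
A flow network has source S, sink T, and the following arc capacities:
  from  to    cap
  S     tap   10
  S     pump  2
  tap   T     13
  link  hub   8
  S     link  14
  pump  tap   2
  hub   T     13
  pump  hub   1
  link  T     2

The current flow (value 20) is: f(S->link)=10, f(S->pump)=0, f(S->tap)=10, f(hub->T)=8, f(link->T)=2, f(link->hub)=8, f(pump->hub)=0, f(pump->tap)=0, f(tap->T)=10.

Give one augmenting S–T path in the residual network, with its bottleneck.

Residual along S->pump->tap->T: S->pump: 2, pump->tap: 2, tap->T: 3.
Bottleneck = min = 2.

S->pump->tap->T, bottleneck 2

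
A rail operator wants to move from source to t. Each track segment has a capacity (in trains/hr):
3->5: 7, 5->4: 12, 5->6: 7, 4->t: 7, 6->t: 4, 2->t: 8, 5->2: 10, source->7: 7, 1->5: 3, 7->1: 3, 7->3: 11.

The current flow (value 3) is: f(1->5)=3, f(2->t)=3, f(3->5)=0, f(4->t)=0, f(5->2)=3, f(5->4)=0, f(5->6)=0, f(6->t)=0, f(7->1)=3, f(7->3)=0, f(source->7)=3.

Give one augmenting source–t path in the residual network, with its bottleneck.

source->7->3->5->2->t, bottleneck 4

Residual along source->7->3->5->2->t: source->7: 4, 7->3: 11, 3->5: 7, 5->2: 7, 2->t: 5.
Bottleneck = min = 4.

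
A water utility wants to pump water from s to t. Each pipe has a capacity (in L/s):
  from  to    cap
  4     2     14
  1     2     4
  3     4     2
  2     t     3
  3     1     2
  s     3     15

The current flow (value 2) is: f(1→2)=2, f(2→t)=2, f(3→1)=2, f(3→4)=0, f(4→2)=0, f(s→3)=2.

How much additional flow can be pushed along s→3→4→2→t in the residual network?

Residual capacities along the path: s→3: 13, 3→4: 2, 4→2: 14, 2→t: 1.
Minimum is 1.

1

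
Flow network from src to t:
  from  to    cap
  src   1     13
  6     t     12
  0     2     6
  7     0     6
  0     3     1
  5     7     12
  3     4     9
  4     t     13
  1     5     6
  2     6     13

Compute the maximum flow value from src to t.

Augment src→1→5→7→0→3→4→t: bottleneck 1. Total 1.
Augment src→1→5→7→0→2→6→t: bottleneck 5. Total 6.
No augmenting path remains in the residual graph.

6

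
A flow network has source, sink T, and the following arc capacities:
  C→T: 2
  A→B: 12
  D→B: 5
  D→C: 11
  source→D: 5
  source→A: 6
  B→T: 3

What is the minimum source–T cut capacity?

5

Max flow = 5 (via 2 augmenting paths).
In the residual at optimum, the set reachable from source is {A, B, C, D, source}.
Cut edges: C→T (cap 2), B→T (cap 3). Sum = 5.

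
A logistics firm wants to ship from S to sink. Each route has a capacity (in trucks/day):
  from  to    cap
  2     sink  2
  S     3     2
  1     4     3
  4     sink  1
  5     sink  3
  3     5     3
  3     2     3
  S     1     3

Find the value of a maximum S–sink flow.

Augment S→1→4→sink: bottleneck 1. Total 1.
Augment S→3→2→sink: bottleneck 2. Total 3.
No augmenting path remains in the residual graph.

3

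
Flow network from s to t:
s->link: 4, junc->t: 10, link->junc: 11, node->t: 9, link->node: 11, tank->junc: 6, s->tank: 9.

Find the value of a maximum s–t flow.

Augment s->tank->junc->t: bottleneck 6. Total 6.
Augment s->link->junc->t: bottleneck 4. Total 10.
No augmenting path remains in the residual graph.

10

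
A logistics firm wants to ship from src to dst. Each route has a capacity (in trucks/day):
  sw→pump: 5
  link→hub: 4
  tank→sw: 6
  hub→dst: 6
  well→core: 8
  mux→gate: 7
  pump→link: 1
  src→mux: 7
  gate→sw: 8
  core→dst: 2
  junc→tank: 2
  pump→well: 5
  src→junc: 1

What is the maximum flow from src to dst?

3

Augment src→mux→gate→sw→pump→well→core→dst: bottleneck 2. Total 2.
Augment src→mux→gate→sw→pump→link→hub→dst: bottleneck 1. Total 3.
No augmenting path remains in the residual graph.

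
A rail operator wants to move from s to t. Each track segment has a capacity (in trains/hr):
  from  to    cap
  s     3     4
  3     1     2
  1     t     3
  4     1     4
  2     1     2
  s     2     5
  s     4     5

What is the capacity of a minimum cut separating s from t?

Max flow = 3 (via 1 augmenting path).
In the residual at optimum, the set reachable from s is {1, 2, 3, 4, s}.
Cut edges: 1→t (cap 3). Sum = 3.

3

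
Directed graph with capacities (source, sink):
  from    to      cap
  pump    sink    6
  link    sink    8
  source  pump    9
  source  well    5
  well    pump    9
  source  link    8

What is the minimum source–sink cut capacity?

Max flow = 14 (via 2 augmenting paths).
In the residual at optimum, the set reachable from source is {pump, source, well}.
Cut edges: source→link (cap 8), pump→sink (cap 6). Sum = 14.

14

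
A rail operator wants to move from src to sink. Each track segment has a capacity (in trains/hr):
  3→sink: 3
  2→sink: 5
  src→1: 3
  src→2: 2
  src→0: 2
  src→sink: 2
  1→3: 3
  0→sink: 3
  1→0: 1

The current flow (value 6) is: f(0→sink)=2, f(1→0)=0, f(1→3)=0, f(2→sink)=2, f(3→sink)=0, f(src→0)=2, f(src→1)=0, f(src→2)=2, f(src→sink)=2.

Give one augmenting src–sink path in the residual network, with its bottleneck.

src→1→3→sink, bottleneck 3

Residual along src→1→3→sink: src→1: 3, 1→3: 3, 3→sink: 3.
Bottleneck = min = 3.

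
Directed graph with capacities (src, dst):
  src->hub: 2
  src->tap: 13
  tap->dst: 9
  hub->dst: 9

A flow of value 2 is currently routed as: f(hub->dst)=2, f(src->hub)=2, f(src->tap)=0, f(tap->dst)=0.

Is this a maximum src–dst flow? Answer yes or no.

No

Residual path src->tap->dst has bottleneck 9 > 0.
Pushing 9 along it raises the flow to 11, so the given flow is not maximum.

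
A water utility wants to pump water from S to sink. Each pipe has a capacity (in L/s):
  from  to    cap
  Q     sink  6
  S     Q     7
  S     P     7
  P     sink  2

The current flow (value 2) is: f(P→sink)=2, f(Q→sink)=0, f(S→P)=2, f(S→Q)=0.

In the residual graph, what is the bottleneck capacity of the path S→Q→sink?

6

Residual capacities along the path: S→Q: 7, Q→sink: 6.
Minimum is 6.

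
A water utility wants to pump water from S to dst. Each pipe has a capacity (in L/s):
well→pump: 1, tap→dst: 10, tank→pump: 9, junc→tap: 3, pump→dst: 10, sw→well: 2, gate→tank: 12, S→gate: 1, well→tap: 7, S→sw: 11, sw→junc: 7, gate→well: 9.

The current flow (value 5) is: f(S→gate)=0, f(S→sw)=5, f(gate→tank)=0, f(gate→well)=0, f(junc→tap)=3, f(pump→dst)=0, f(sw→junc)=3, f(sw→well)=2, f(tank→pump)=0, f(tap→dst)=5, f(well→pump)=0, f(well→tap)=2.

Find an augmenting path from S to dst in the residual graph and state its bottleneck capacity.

Residual along S→gate→well→tap→dst: S→gate: 1, gate→well: 9, well→tap: 5, tap→dst: 5.
Bottleneck = min = 1.

S→gate→well→tap→dst, bottleneck 1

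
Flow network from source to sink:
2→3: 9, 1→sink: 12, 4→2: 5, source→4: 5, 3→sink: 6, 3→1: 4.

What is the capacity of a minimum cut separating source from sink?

Max flow = 5 (via 1 augmenting path).
In the residual at optimum, the set reachable from source is {source}.
Cut edges: source→4 (cap 5). Sum = 5.

5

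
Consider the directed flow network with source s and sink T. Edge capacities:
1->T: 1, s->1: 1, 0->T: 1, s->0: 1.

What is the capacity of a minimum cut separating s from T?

2

Max flow = 2 (via 2 augmenting paths).
In the residual at optimum, the set reachable from s is {s}.
Cut edges: s->0 (cap 1), s->1 (cap 1). Sum = 2.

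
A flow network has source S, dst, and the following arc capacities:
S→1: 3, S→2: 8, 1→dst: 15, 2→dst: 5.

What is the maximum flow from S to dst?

8

Augment S→1→dst: bottleneck 3. Total 3.
Augment S→2→dst: bottleneck 5. Total 8.
No augmenting path remains in the residual graph.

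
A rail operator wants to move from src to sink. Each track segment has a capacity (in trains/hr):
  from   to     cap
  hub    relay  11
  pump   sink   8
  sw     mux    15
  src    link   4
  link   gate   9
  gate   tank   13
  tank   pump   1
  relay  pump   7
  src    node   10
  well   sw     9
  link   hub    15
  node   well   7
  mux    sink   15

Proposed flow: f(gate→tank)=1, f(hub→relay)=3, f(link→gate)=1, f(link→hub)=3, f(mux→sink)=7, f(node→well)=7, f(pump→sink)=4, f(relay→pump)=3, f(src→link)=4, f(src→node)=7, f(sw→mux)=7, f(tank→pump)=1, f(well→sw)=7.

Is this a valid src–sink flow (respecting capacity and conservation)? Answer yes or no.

Every edge has 0 ≤ f(e) ≤ cap(e).
At each intermediate node, inflow equals outflow.

Yes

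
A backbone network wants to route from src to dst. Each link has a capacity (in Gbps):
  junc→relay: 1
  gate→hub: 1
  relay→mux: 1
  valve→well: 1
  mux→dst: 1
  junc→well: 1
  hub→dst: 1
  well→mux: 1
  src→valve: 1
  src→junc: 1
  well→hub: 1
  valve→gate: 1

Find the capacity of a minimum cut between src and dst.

2

Max flow = 2 (via 2 augmenting paths).
In the residual at optimum, the set reachable from src is {src}.
Cut edges: src→valve (cap 1), src→junc (cap 1). Sum = 2.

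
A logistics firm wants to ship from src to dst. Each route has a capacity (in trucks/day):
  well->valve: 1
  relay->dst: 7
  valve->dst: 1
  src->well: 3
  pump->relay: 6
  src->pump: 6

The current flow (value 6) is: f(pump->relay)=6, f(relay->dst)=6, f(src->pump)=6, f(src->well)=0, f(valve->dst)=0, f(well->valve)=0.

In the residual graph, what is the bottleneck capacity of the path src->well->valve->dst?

Residual capacities along the path: src->well: 3, well->valve: 1, valve->dst: 1.
Minimum is 1.

1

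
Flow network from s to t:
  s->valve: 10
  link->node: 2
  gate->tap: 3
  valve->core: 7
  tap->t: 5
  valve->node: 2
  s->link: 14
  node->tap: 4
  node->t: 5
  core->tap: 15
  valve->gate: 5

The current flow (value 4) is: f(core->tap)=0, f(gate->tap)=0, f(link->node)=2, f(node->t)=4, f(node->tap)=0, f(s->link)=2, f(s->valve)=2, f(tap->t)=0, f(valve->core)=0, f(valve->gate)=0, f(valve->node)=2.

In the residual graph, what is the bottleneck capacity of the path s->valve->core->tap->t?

Residual capacities along the path: s->valve: 8, valve->core: 7, core->tap: 15, tap->t: 5.
Minimum is 5.

5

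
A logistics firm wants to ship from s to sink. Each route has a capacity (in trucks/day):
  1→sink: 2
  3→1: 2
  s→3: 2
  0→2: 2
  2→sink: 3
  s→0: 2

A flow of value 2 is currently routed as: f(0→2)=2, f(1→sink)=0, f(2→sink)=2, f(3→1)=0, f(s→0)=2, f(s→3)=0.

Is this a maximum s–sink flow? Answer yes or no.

Residual path s→3→1→sink has bottleneck 2 > 0.
Pushing 2 along it raises the flow to 4, so the given flow is not maximum.

No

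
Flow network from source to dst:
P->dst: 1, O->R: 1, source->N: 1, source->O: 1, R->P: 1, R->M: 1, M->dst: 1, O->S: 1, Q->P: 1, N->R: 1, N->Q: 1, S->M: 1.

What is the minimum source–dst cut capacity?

Max flow = 2 (via 2 augmenting paths).
In the residual at optimum, the set reachable from source is {source}.
Cut edges: source->N (cap 1), source->O (cap 1). Sum = 2.

2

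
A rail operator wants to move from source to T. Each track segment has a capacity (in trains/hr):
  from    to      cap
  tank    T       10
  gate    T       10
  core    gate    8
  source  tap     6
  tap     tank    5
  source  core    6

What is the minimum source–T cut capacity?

11

Max flow = 11 (via 2 augmenting paths).
In the residual at optimum, the set reachable from source is {source, tap}.
Cut edges: tap→tank (cap 5), source→core (cap 6). Sum = 11.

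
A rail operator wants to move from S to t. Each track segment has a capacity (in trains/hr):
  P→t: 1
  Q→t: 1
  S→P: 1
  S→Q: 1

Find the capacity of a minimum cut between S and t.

2

Max flow = 2 (via 2 augmenting paths).
In the residual at optimum, the set reachable from S is {S}.
Cut edges: S→Q (cap 1), S→P (cap 1). Sum = 2.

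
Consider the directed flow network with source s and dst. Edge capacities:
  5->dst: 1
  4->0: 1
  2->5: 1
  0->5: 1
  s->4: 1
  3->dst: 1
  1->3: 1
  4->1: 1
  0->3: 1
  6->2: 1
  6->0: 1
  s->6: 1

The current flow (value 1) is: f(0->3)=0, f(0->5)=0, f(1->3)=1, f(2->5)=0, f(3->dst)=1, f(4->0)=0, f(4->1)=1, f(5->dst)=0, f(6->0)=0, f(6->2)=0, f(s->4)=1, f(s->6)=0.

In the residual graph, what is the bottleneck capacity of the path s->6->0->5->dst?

1

Residual capacities along the path: s->6: 1, 6->0: 1, 0->5: 1, 5->dst: 1.
Minimum is 1.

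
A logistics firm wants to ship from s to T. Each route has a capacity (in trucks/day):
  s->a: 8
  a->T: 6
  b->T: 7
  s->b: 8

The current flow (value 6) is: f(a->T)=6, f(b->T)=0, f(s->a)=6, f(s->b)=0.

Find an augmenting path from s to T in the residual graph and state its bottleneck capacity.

s->b->T, bottleneck 7

Residual along s->b->T: s->b: 8, b->T: 7.
Bottleneck = min = 7.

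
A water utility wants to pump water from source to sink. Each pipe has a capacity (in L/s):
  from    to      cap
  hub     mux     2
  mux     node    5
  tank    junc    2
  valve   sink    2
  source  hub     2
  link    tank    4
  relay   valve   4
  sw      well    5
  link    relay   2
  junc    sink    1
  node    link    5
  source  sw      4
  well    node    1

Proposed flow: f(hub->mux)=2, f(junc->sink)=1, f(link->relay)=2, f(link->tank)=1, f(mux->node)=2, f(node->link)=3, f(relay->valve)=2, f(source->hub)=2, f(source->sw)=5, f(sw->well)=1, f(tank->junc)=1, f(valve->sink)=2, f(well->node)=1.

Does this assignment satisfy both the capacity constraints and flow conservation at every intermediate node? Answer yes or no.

Capacity violated on source->sw: flow 5 > capacity 4.

No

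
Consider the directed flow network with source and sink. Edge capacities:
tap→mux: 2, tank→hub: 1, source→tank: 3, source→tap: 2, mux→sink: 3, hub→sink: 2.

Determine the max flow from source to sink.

3

Augment source→tank→hub→sink: bottleneck 1. Total 1.
Augment source→tap→mux→sink: bottleneck 2. Total 3.
No augmenting path remains in the residual graph.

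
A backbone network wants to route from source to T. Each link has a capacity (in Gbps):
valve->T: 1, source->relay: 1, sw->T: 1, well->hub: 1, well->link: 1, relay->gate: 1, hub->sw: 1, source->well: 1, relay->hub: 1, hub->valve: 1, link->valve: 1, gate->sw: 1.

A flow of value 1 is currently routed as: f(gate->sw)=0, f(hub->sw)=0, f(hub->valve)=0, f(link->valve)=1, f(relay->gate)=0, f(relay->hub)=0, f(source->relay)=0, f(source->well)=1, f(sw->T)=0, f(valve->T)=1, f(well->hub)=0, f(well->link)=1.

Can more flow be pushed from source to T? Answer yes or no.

Yes

Residual path source->relay->hub->sw->T has bottleneck 1 > 0.
Pushing 1 along it raises the flow to 2, so the given flow is not maximum.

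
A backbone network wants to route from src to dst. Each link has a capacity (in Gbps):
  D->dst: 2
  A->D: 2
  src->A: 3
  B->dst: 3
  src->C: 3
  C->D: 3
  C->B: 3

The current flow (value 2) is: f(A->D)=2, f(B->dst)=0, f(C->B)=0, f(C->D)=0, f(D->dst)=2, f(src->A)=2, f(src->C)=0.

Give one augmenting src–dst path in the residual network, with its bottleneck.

src->C->B->dst, bottleneck 3

Residual along src->C->B->dst: src->C: 3, C->B: 3, B->dst: 3.
Bottleneck = min = 3.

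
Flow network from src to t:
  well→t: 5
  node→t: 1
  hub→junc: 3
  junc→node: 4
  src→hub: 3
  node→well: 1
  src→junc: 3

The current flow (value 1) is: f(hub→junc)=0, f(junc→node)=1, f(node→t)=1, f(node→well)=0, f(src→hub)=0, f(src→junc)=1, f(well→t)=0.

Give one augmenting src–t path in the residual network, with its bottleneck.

src→junc→node→well→t, bottleneck 1

Residual along src→junc→node→well→t: src→junc: 2, junc→node: 3, node→well: 1, well→t: 5.
Bottleneck = min = 1.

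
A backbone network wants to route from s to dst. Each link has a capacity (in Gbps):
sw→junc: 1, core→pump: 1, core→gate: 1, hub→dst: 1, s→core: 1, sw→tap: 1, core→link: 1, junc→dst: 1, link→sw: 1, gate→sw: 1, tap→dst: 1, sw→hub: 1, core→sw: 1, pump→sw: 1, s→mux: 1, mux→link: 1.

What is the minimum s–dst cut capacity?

2

Max flow = 2 (via 2 augmenting paths).
In the residual at optimum, the set reachable from s is {s}.
Cut edges: s→core (cap 1), s→mux (cap 1). Sum = 2.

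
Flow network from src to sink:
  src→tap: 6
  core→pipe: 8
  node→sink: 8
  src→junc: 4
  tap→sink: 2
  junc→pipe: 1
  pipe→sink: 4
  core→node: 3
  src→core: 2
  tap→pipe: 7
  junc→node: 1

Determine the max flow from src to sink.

Augment src→tap→sink: bottleneck 2. Total 2.
Augment src→core→pipe→sink: bottleneck 2. Total 4.
Augment src→junc→pipe→sink: bottleneck 1. Total 5.
Augment src→junc→node→sink: bottleneck 1. Total 6.
Augment src→tap→pipe→sink: bottleneck 1. Total 7.
Augment src→tap→pipe→core→node→sink: bottleneck 2. Total 9.
No augmenting path remains in the residual graph.

9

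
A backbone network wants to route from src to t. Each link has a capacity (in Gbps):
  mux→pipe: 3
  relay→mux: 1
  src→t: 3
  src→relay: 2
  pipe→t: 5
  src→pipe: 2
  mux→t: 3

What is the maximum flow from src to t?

Augment src→t: bottleneck 3. Total 3.
Augment src→pipe→t: bottleneck 2. Total 5.
Augment src→relay→mux→t: bottleneck 1. Total 6.
No augmenting path remains in the residual graph.

6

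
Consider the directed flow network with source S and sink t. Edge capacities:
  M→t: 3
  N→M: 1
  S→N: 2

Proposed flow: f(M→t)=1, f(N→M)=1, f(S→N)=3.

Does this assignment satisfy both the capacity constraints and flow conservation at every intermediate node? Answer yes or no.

No

Capacity violated on S→N: flow 3 > capacity 2.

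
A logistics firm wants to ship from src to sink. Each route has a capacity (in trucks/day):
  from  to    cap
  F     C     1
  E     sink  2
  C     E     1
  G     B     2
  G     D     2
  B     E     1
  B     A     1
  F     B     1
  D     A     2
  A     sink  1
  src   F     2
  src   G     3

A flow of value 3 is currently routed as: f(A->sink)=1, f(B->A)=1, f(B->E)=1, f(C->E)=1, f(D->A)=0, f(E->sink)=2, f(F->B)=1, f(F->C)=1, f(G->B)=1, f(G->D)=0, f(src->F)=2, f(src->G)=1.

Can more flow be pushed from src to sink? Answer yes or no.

No

Residual reachable from src: {A, B, D, F, G, src}; sink is not reachable.
Saturated cut: F->C, B->E, A->sink with total capacity 3 = current flow value. Flow is maximum.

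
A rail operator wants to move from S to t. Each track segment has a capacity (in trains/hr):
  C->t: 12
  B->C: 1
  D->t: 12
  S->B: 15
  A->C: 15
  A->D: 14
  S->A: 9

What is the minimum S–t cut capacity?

Max flow = 10 (via 2 augmenting paths).
In the residual at optimum, the set reachable from S is {B, S}.
Cut edges: S->A (cap 9), B->C (cap 1). Sum = 10.

10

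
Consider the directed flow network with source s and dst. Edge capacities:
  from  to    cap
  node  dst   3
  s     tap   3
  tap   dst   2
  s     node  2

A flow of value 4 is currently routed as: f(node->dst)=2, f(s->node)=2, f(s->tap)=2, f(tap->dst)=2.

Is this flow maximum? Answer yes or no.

Residual reachable from s: {s, tap}; dst is not reachable.
Saturated cut: s->node, tap->dst with total capacity 4 = current flow value. Flow is maximum.

Yes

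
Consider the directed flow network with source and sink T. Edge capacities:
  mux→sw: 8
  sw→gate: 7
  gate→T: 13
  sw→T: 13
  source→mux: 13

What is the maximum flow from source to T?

8

Augment source→mux→sw→T: bottleneck 8. Total 8.
No augmenting path remains in the residual graph.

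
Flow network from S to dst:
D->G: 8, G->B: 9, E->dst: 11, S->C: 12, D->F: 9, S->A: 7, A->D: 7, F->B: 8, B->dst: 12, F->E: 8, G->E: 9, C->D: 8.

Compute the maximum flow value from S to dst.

15

Augment S->A->D->G->B->dst: bottleneck 7. Total 7.
Augment S->C->D->G->B->dst: bottleneck 1. Total 8.
Augment S->C->D->F->E->dst: bottleneck 7. Total 15.
No augmenting path remains in the residual graph.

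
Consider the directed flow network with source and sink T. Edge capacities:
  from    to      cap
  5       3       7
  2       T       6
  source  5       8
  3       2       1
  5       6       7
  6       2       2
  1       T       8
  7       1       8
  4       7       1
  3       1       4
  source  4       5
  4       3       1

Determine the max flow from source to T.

Augment source->5->6->2->T: bottleneck 2. Total 2.
Augment source->5->3->2->T: bottleneck 1. Total 3.
Augment source->5->3->1->T: bottleneck 4. Total 7.
Augment source->4->7->1->T: bottleneck 1. Total 8.
No augmenting path remains in the residual graph.

8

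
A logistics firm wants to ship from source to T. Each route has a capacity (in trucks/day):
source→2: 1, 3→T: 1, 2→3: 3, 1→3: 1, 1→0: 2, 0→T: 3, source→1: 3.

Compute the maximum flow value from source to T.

3

Augment source→2→3→T: bottleneck 1. Total 1.
Augment source→1→0→T: bottleneck 2. Total 3.
No augmenting path remains in the residual graph.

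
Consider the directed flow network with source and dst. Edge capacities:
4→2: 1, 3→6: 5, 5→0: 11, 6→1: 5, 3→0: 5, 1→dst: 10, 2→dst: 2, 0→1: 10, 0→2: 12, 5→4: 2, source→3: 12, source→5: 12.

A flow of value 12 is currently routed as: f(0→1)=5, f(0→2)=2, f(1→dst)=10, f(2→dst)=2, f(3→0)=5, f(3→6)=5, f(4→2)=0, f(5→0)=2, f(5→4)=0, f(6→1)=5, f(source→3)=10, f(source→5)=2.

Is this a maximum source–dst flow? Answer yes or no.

Yes

Residual reachable from source: {0, 1, 2, 3, 4, 5, 6, source}; dst is not reachable.
Saturated cut: 1→dst, 2→dst with total capacity 12 = current flow value. Flow is maximum.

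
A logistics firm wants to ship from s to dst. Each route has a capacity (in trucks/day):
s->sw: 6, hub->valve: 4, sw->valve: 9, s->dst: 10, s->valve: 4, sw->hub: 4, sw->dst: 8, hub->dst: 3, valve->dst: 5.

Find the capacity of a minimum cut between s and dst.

20

Max flow = 20 (via 3 augmenting paths).
In the residual at optimum, the set reachable from s is {s}.
Cut edges: s->sw (cap 6), s->valve (cap 4), s->dst (cap 10). Sum = 20.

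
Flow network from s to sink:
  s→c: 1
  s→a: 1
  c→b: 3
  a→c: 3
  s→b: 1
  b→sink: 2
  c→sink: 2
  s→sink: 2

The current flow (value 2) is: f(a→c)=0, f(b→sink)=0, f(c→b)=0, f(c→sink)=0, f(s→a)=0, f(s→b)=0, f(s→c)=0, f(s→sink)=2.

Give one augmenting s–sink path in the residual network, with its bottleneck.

s→c→sink, bottleneck 1

Residual along s→c→sink: s→c: 1, c→sink: 2.
Bottleneck = min = 1.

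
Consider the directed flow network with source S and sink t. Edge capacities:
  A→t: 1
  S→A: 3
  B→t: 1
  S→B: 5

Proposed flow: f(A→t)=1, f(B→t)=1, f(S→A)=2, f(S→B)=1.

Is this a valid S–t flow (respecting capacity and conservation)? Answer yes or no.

Conservation fails at A: inflow 2 ≠ outflow 1.

No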